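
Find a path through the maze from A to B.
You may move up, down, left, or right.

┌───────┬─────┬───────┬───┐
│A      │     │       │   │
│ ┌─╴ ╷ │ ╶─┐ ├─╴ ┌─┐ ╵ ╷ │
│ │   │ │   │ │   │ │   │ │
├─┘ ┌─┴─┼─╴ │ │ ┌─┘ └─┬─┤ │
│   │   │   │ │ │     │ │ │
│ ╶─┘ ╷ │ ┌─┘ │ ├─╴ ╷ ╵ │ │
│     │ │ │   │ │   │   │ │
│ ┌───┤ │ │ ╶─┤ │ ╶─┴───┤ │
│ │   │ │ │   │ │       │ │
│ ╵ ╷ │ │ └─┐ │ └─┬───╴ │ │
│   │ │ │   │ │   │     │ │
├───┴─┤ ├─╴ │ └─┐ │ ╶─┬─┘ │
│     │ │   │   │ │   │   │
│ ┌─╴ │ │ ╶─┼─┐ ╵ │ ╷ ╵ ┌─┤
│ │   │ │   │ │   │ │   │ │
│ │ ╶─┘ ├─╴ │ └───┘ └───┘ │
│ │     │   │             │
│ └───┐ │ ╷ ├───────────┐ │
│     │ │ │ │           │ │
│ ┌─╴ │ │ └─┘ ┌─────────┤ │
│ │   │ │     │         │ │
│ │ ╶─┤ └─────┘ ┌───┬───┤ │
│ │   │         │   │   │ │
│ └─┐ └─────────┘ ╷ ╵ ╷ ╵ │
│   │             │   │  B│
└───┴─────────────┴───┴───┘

Finding the shortest path through the maze:
Path length: 48 steps
Directions: right → right → down → left → down → left → down → right → right → up → right → down → down → down → down → down → down → left → left → up → right → up → left → left → down → down → down → right → right → down → left → down → right → down → right → right → right → right → right → right → up → right → down → right → up → right → down → right

Solution:

┌───────┬─────┬───────┬───┐
│A → ↓  │     │       │   │
│ ┌─╴ ╷ │ ╶─┐ ├─╴ ┌─┐ ╵ ╷ │
│ │↓ ↲│ │   │ │   │ │   │ │
├─┘ ┌─┴─┼─╴ │ │ ┌─┘ └─┬─┤ │
│↓ ↲│↱ ↓│   │ │ │     │ │ │
│ ╶─┘ ╷ │ ┌─┘ │ ├─╴ ╷ ╵ │ │
│↳ → ↑│↓│ │   │ │   │   │ │
│ ┌───┤ │ │ ╶─┤ │ ╶─┴───┤ │
│ │   │↓│ │   │ │       │ │
│ ╵ ╷ │ │ └─┐ │ └─┬───╴ │ │
│   │ │↓│   │ │   │     │ │
├───┴─┤ ├─╴ │ └─┐ │ ╶─┬─┘ │
│↓ ← ↰│↓│   │   │ │   │   │
│ ┌─╴ │ │ ╶─┼─┐ ╵ │ ╷ ╵ ┌─┤
│↓│↱ ↑│↓│   │ │   │ │   │ │
│ │ ╶─┘ ├─╴ │ └───┘ └───┘ │
│↓│↑ ← ↲│   │             │
│ └───┐ │ ╷ ├───────────┐ │
│↳ → ↓│ │ │ │           │ │
│ ┌─╴ │ │ └─┘ ┌─────────┤ │
│ │↓ ↲│ │     │         │ │
│ │ ╶─┤ └─────┘ ┌───┬───┤ │
│ │↳ ↓│         │↱ ↓│↱ ↓│ │
│ └─┐ └─────────┘ ╷ ╵ ╷ ╵ │
│   │↳ → → → → → ↑│↳ ↑│↳ B│
└───┴─────────────┴───┴───┘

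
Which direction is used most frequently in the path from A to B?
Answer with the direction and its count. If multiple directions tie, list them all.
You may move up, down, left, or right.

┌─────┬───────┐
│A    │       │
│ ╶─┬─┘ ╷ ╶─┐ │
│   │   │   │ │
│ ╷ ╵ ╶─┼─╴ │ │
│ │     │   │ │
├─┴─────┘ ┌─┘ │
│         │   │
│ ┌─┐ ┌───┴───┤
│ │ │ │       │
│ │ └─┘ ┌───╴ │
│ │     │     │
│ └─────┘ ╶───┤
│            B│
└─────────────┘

Directions: down, right, down, right, up, right, up, right, down, right, down, left, down, left, left, left, left, down, down, down, right, right, right, right, right, right
Counts: {'down': 8, 'right': 11, 'up': 2, 'left': 5}
Most common: right (11 times)

Solution:

┌─────┬───────┐
│A    │↱ ↓    │
│ ╶─┬─┘ ╷ ╶─┐ │
│↳ ↓│↱ ↑│↳ ↓│ │
│ ╷ ╵ ╶─┼─╴ │ │
│ │↳ ↑  │↓ ↲│ │
├─┴─────┘ ┌─┘ │
│↓ ← ← ← ↲│   │
│ ┌─┐ ┌───┴───┤
│↓│ │ │       │
│ │ └─┘ ┌───╴ │
│↓│     │     │
│ └─────┘ ╶───┤
│↳ → → → → → B│
└─────────────┘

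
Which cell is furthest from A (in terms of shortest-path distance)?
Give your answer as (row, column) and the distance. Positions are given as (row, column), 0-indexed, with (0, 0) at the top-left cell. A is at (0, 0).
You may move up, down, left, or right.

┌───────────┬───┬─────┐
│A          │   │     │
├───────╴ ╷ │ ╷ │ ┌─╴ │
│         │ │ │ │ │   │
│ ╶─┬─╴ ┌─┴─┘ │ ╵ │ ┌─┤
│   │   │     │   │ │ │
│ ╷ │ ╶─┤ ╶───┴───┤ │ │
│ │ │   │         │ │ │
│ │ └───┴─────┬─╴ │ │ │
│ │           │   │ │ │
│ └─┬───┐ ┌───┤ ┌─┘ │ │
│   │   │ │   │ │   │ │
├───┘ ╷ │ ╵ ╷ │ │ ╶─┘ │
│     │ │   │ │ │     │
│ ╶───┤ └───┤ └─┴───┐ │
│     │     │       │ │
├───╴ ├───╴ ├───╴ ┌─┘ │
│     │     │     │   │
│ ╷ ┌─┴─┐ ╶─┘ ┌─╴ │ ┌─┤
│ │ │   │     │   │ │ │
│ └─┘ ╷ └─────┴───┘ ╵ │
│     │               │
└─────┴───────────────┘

Computing BFS distances from A to all cells:
Furthest cell: (6, 7)
Distance: 97 steps

Path from A to the furthest cell:

┌───────────┬───┬─────┐
│A → → → ↓  │↓ ↰│↓ ← ↰│
├───────╴ ╷ │ ╷ │ ┌─╴ │
│↓ ← ← ← ↲│ │↓│↑│↓│↱ ↑│
│ ╶─┬─╴ ┌─┴─┘ │ ╵ │ ┌─┤
│↳ ↓│   │↓ ← ↲│↑ ↲│↑│ │
│ ╷ │ ╶─┤ ╶───┴───┤ │ │
│ │↓│   │↳ → → → ↓│↑│ │
│ │ └───┴─────┬─╴ │ │ │
│ │↳ → → ↓    │↓ ↲│↑│ │
│ └─┬───┐ ┌───┤ ┌─┘ │ │
│   │↓ ↰│↓│↱ ↓│↓│↱ ↑│ │
├───┘ ╷ │ ╵ ╷ │ │ ╶─┘ │
│↓ ← ↲│↑│↳ ↑│↓│B│↑ ← ↰│
│ ╶───┤ └───┤ └─┴───┐ │
│↳ → ↓│↑ ← ↰│↳ → ↓  │↑│
├───╴ ├───╴ ├───╴ ┌─┘ │
│↓ ← ↲│  ↱ ↑│↓ ← ↲│↱ ↑│
│ ╷ ┌─┴─┐ ╶─┘ ┌─╴ │ ┌─┤
│↓│ │↱ ↓│↑ ← ↲│   │↑│ │
│ └─┘ ╷ └─────┴───┘ ╵ │
│↳ → ↑│↳ → → → → → ↑  │
└─────┴───────────────┘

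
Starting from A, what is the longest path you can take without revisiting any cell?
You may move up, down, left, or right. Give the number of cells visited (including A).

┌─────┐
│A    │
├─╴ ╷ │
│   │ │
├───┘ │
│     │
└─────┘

Finding longest simple path using DFS:
Start: (0, 0)
Longest path visits 7 cells
Path: A → right → right → down → down → left → left

Solution:

┌─────┐
│A → ↓│
├─╴ ╷ │
│   │↓│
├───┘ │
│B ← ↲│
└─────┘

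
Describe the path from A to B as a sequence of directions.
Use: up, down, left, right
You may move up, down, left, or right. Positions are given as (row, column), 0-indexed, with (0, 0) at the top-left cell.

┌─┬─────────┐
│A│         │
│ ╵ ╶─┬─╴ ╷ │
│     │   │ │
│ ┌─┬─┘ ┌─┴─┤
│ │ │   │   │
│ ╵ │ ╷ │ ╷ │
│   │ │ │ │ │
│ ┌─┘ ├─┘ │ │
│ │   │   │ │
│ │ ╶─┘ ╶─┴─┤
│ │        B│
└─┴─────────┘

Finding the path and converting it to directions:
Path through cells: (0,0) → (1,0) → (1,1) → (0,1) → (0,2) → (0,3) → (0,4) → (1,4) → (1,3) → (2,3) → (2,2) → (3,2) → (4,2) → (4,1) → (5,1) → (5,2) → (5,3) → (5,4) → (5,5)
Directions: down, right, up, right, right, right, down, left, down, left, down, down, left, down, right, right, right, right

Solution:

┌─┬─────────┐
│A│↱ → → ↓  │
│ ╵ ╶─┬─╴ ╷ │
│↳ ↑  │↓ ↲│ │
│ ┌─┬─┘ ┌─┴─┤
│ │ │↓ ↲│   │
│ ╵ │ ╷ │ ╷ │
│   │↓│ │ │ │
│ ┌─┘ ├─┘ │ │
│ │↓ ↲│   │ │
│ │ ╶─┘ ╶─┴─┤
│ │↳ → → → B│
└─┴─────────┘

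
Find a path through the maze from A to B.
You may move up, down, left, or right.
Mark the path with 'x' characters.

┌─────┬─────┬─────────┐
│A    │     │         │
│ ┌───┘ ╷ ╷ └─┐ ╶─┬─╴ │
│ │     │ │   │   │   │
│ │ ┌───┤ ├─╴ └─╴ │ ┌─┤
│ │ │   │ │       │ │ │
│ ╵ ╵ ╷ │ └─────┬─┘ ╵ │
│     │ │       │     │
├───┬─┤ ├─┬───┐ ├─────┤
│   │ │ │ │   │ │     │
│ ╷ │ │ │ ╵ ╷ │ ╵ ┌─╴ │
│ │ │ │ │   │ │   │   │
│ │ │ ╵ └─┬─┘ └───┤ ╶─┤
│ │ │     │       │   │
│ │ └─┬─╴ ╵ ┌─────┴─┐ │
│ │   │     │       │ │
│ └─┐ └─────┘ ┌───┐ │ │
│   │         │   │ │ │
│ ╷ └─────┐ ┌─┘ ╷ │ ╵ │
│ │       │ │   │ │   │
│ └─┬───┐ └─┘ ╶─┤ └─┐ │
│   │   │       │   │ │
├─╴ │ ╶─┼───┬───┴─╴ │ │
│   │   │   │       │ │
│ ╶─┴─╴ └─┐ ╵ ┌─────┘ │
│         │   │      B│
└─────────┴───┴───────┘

Finding the shortest path through the maze:
Path length: 32 steps
Directions: down → down → down → right → up → up → right → right → up → right → down → down → down → right → right → right → down → down → right → up → right → right → down → left → down → right → down → down → down → down → down → down

Solution:

┌─────┬─────┬─────────┐
│A    │x x  │         │
│ ┌───┘ ╷ ╷ └─┐ ╶─┬─╴ │
│x│x x x│x│   │   │   │
│ │ ┌───┤ ├─╴ └─╴ │ ┌─┤
│x│x│   │x│       │ │ │
│ ╵ ╵ ╷ │ └─────┬─┘ ╵ │
│x x  │ │x x x x│     │
├───┬─┤ ├─┬───┐ ├─────┤
│   │ │ │ │   │x│x x x│
│ ╷ │ │ │ ╵ ╷ │ ╵ ┌─╴ │
│ │ │ │ │   │ │x x│x x│
│ │ │ ╵ └─┬─┘ └───┤ ╶─┤
│ │ │     │       │x x│
│ │ └─┬─╴ ╵ ┌─────┴─┐ │
│ │   │     │       │x│
│ └─┐ └─────┘ ┌───┐ │ │
│   │         │   │ │x│
│ ╷ └─────┐ ┌─┘ ╷ │ ╵ │
│ │       │ │   │ │  x│
│ └─┬───┐ └─┘ ╶─┤ └─┐ │
│   │   │       │   │x│
├─╴ │ ╶─┼───┬───┴─╴ │ │
│   │   │   │       │x│
│ ╶─┴─╴ └─┐ ╵ ┌─────┘ │
│         │   │      B│
└─────────┴───┴───────┘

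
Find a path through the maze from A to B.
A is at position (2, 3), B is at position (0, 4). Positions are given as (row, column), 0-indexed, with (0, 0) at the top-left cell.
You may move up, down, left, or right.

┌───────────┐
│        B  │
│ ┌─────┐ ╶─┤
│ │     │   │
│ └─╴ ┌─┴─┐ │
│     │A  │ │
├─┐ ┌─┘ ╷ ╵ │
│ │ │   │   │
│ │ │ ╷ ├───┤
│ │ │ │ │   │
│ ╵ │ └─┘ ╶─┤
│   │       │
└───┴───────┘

Finding the shortest path from (2, 3) to (0, 4):
Path length: 7 steps
Directions: right → down → right → up → up → left → up

Solution:

┌───────────┐
│        B  │
│ ┌─────┐ ╶─┤
│ │     │↑ ↰│
│ └─╴ ┌─┴─┐ │
│     │A ↓│↑│
├─┐ ┌─┘ ╷ ╵ │
│ │ │   │↳ ↑│
│ │ │ ╷ ├───┤
│ │ │ │ │   │
│ ╵ │ └─┘ ╶─┤
│   │       │
└───┴───────┘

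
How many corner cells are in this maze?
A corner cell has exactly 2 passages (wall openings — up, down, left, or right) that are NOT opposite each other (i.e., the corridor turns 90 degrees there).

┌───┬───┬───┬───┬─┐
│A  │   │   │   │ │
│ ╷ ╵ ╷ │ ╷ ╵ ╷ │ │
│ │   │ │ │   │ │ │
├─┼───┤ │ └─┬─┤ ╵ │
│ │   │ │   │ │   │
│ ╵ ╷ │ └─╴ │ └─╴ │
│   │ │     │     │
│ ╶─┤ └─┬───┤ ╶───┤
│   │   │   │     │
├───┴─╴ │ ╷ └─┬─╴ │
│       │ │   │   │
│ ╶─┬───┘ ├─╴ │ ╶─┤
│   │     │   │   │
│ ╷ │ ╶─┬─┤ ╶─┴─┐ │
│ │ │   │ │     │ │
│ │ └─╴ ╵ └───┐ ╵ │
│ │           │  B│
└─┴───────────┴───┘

Counting corner cells (2 non-opposite passages):
Total corners: 48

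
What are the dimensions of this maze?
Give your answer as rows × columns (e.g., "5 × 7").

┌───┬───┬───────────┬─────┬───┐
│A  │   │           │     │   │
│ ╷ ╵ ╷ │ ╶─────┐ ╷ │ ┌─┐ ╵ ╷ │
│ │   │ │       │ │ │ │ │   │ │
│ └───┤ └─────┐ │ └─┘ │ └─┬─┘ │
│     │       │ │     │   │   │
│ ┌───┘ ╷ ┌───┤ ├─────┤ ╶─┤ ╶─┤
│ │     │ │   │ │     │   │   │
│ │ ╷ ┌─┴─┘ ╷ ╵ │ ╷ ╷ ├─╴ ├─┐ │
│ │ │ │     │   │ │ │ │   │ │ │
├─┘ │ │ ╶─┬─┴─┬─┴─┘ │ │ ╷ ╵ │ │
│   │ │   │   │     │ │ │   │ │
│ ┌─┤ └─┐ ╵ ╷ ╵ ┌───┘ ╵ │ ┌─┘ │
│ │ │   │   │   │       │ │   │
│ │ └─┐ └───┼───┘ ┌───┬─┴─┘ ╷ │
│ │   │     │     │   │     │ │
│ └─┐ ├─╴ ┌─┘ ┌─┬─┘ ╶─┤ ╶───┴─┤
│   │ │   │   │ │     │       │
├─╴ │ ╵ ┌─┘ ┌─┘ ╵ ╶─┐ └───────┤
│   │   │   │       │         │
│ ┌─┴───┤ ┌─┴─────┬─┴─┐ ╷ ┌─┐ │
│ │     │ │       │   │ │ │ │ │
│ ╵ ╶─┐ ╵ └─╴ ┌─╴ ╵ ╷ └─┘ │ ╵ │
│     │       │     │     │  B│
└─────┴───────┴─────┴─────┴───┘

Counting the maze dimensions:
Rows (vertical): 12
Columns (horizontal): 15
Dimensions: 12 × 15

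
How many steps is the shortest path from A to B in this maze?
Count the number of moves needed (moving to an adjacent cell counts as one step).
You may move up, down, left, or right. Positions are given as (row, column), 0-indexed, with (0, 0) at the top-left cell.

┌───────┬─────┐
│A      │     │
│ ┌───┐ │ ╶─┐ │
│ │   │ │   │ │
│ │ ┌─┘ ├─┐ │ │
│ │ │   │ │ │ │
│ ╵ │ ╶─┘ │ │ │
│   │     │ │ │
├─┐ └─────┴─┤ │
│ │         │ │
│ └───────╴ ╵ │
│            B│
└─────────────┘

Using BFS to find shortest path:
Start: (0, 0), End: (5, 6)
Path found:
(0,0) → (1,0) → (2,0) → (3,0) → (3,1) → (4,1) → (4,2) → (4,3) → (4,4) → (4,5) → (5,5) → (5,6)
Number of steps: 11

Solution:

┌───────┬─────┐
│A      │     │
│ ┌───┐ │ ╶─┐ │
│↓│   │ │   │ │
│ │ ┌─┘ ├─┐ │ │
│↓│ │   │ │ │ │
│ ╵ │ ╶─┘ │ │ │
│↳ ↓│     │ │ │
├─┐ └─────┴─┤ │
│ │↳ → → → ↓│ │
│ └───────╴ ╵ │
│          ↳ B│
└─────────────┘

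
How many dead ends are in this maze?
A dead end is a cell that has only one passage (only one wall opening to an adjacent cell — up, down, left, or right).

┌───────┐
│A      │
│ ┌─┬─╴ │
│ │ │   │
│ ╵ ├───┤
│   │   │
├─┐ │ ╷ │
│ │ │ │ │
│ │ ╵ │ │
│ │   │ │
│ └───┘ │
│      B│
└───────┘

Checking each cell for number of passages:

Dead ends found at positions:
  (1, 1)
  (1, 2)
  (3, 0)
Total dead ends: 3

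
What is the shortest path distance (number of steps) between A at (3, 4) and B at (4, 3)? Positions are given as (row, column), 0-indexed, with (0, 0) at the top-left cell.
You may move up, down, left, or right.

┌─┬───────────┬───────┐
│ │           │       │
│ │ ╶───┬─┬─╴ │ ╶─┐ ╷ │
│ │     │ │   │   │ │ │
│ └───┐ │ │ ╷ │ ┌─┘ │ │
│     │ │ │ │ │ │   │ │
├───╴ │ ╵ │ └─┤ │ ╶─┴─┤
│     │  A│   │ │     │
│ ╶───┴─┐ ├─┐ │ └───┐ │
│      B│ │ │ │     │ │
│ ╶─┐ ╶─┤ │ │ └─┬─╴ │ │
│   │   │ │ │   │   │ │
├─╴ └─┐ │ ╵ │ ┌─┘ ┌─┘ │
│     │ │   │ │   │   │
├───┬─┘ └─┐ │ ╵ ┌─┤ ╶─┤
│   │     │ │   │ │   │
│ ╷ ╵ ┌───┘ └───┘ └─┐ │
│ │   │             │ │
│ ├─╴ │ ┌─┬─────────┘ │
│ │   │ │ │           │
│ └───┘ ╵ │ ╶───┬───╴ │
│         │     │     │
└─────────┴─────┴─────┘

Finding path from (3, 4) to (4, 3):
Path: (3,4) → (4,4) → (5,4) → (6,4) → (6,5) → (7,5) → (8,5) → (8,4) → (8,3) → (9,3) → (10,3) → (10,2) → (10,1) → (10,0) → (9,0) → (8,0) → (7,0) → (7,1) → (8,1) → (8,2) → (7,2) → (7,3) → (6,3) → (5,3) → (5,2) → (4,2) → (4,3)
Distance: 26 steps

Solution:

┌─┬───────────┬───────┐
│ │           │       │
│ │ ╶───┬─┬─╴ │ ╶─┐ ╷ │
│ │     │ │   │   │ │ │
│ └───┐ │ │ ╷ │ ┌─┘ │ │
│     │ │ │ │ │ │   │ │
├───╴ │ ╵ │ └─┤ │ ╶─┴─┤
│     │  A│   │ │     │
│ ╶───┴─┐ ├─┐ │ └───┐ │
│    ↱ B│↓│ │ │     │ │
│ ╶─┐ ╶─┤ │ │ └─┬─╴ │ │
│   │↑ ↰│↓│ │   │   │ │
├─╴ └─┐ │ ╵ │ ┌─┘ ┌─┘ │
│     │↑│↳ ↓│ │   │   │
├───┬─┘ └─┐ │ ╵ ┌─┤ ╶─┤
│↱ ↓│↱ ↑  │↓│   │ │   │
│ ╷ ╵ ┌───┘ └───┘ └─┐ │
│↑│↳ ↑│↓ ← ↲        │ │
│ ├─╴ │ ┌─┬─────────┘ │
│↑│   │↓│ │           │
│ └───┘ ╵ │ ╶───┬───╴ │
│↑ ← ← ↲  │     │     │
└─────────┴─────┴─────┘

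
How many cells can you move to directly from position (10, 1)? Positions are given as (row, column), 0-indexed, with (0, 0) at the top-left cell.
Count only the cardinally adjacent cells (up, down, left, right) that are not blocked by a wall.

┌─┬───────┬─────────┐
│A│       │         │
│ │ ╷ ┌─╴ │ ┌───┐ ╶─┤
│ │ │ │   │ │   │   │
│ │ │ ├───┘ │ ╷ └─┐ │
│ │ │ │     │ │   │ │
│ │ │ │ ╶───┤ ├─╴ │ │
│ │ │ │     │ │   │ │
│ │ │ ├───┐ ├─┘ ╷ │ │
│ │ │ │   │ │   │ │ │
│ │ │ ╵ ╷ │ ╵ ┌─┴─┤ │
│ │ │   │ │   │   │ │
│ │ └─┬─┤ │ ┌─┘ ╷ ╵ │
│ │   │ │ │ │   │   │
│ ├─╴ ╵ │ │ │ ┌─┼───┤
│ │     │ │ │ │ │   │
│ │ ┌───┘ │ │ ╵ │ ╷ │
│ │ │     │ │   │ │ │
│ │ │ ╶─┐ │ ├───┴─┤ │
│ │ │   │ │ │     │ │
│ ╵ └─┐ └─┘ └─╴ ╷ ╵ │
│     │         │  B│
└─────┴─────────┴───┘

Checking passable neighbors of (10, 1):
Neighbors: (9, 1), (10, 0), (10, 2)
Count: 3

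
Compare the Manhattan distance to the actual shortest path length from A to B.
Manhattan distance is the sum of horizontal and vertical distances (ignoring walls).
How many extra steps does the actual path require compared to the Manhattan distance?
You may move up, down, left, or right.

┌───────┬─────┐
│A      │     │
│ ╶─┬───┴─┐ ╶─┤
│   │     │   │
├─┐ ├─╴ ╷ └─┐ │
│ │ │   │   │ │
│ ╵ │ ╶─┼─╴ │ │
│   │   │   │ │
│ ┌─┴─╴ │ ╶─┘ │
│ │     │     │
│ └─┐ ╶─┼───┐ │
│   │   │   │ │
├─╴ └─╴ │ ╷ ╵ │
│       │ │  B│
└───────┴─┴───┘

Manhattan distance: |6 - 0| + |6 - 0| = 12
Actual path length: 30
Extra steps: 30 - 12 = 18

Solution:

┌───────┬─────┐
│A      │     │
│ ╶─┬───┴─┐ ╶─┤
│↳ ↓│  ↱ ↓│   │
├─┐ ├─╴ ╷ └─┐ │
│ │↓│↱ ↑│↳ ↓│ │
│ ╵ │ ╶─┼─╴ │ │
│↓ ↲│↑ ↰│↓ ↲│ │
│ ┌─┴─╴ │ ╶─┘ │
│↓│  ↱ ↑│↳ → ↓│
│ └─┐ ╶─┼───┐ │
│↳ ↓│↑ ↰│   │↓│
├─╴ └─╴ │ ╷ ╵ │
│  ↳ → ↑│ │  B│
└───────┴─┴───┘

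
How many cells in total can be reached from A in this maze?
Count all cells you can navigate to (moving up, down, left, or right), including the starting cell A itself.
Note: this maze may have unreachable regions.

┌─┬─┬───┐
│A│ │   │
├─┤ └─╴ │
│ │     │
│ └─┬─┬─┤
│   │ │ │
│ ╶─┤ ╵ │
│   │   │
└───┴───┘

Using BFS/flood-fill to find all reachable cells from A:
Maze size: 4 × 4 = 16 total cells
15 cell(s) are walled off and cannot be reached from A.
Reachable cells: 1

Reachable region (· marks reachable cells):

┌─┬─┬───┐
│A│ │   │
├─┤ └─╴ │
│ │     │
│ └─┬─┬─┤
│   │ │ │
│ ╶─┤ ╵ │
│   │   │
└───┴───┘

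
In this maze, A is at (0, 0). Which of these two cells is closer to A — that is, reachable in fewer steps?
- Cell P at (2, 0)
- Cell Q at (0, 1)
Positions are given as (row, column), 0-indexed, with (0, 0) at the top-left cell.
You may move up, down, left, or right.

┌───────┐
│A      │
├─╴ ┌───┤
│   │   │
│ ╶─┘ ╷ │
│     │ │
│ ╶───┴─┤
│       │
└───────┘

Shortest path A → P at (2, 0): 4 steps
Shortest path A → Q at (0, 1): 1 steps

Q is closer (1 steps vs 4 steps).

Path to P:

┌───────┐
│A ↓    │
├─╴ ┌───┤
│↓ ↲│   │
│ ╶─┘ ╷ │
│P    │ │
│ ╶───┴─┤
│       │
└───────┘

Path to Q:

┌───────┐
│A Q    │
├─╴ ┌───┤
│   │   │
│ ╶─┘ ╷ │
│     │ │
│ ╶───┴─┤
│       │
└───────┘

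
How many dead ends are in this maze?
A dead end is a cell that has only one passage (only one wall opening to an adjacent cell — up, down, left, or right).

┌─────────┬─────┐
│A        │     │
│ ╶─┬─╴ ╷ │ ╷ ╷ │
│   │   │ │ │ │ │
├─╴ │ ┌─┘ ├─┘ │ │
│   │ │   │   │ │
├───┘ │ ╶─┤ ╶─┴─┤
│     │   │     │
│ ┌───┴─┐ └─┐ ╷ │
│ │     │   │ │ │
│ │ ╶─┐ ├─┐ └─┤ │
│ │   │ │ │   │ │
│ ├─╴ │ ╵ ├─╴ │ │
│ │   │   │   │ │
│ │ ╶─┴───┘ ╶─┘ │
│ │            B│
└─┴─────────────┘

Checking each cell for number of passages:

Dead ends found at positions:
  (1, 5)
  (2, 0)
  (2, 7)
  (4, 6)
  (5, 4)
  (7, 0)
Total dead ends: 6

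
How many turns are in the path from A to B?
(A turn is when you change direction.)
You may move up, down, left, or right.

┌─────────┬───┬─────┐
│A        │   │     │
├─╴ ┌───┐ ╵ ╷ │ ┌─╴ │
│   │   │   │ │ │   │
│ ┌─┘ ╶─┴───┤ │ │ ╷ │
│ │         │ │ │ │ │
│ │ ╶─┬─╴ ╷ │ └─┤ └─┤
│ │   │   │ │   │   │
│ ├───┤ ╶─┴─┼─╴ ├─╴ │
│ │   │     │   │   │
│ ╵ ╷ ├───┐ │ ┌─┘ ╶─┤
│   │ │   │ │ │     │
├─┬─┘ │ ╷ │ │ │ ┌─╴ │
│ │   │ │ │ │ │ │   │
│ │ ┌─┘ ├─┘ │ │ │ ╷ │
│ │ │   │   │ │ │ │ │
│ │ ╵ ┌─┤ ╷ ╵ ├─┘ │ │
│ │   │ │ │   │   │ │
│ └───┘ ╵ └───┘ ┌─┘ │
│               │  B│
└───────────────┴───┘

Directions: right, right, right, right, down, right, up, right, down, down, down, right, down, left, down, down, down, down, left, up, left, down, down, right, right, right, up, right, up, up, right, down, down, down
Number of turns: 19

Solution:

┌─────────┬───┬─────┐
│A → → → ↓│↱ ↓│     │
├─╴ ┌───┐ ╵ ╷ │ ┌─╴ │
│   │   │↳ ↑│↓│ │   │
│ ┌─┘ ╶─┴───┤ │ │ ╷ │
│ │         │↓│ │ │ │
│ │ ╶─┬─╴ ╷ │ └─┤ └─┤
│ │   │   │ │↳ ↓│   │
│ ├───┤ ╶─┴─┼─╴ ├─╴ │
│ │   │     │↓ ↲│   │
│ ╵ ╷ ├───┐ │ ┌─┘ ╶─┤
│   │ │   │ │↓│     │
├─┬─┘ │ ╷ │ │ │ ┌─╴ │
│ │   │ │ │ │↓│ │↱ ↓│
│ │ ┌─┘ ├─┘ │ │ │ ╷ │
│ │ │   │↓ ↰│↓│ │↑│↓│
│ │ ╵ ┌─┤ ╷ ╵ ├─┘ │ │
│ │   │ │↓│↑ ↲│↱ ↑│↓│
│ └───┘ ╵ └───┘ ┌─┘ │
│        ↳ → → ↑│  B│
└───────────────┴───┘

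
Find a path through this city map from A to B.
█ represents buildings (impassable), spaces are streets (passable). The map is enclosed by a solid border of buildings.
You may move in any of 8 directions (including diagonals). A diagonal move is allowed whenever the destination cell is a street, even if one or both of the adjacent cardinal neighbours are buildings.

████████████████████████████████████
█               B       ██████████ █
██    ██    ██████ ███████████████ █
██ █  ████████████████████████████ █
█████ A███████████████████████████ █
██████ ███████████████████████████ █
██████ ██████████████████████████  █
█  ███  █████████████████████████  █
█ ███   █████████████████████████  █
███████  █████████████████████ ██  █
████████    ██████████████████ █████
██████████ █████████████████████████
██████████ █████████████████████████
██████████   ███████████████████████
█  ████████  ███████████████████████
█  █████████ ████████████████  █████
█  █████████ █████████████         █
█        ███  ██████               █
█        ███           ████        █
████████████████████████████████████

Finding the shortest path from A to B:
Movement: 8-directional
Path length: 13 steps
Directions: up-left → up → up-right → right → right → right → right → right → right → right → right → right → right

Solution:

████████████████████████████████████
█     →→→→→→→→→→B       ██████████ █
██   ↗██    ██████ ███████████████ █
██ █ ↑████████████████████████████ █
█████ A███████████████████████████ █
██████ ███████████████████████████ █
██████ ██████████████████████████  █
█  ███  █████████████████████████  █
█ ███   █████████████████████████  █
███████  █████████████████████ ██  █
████████    ██████████████████ █████
██████████ █████████████████████████
██████████ █████████████████████████
██████████   ███████████████████████
█  ████████  ███████████████████████
█  █████████ ████████████████  █████
█  █████████ █████████████         █
█        ███  ██████               █
█        ███           ████        █
████████████████████████████████████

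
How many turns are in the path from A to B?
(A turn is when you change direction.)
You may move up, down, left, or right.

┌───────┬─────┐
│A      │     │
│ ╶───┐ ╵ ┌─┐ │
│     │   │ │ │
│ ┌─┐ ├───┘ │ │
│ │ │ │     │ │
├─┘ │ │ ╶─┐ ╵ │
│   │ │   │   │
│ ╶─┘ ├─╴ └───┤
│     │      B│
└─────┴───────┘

Directions: right, right, right, down, right, up, right, right, down, down, down, left, up, left, left, down, right, down, right, right
Number of turns: 12

Solution:

┌───────┬─────┐
│A → → ↓│↱ → ↓│
│ ╶───┐ ╵ ┌─┐ │
│     │↳ ↑│ │↓│
│ ┌─┐ ├───┘ │ │
│ │ │ │↓ ← ↰│↓│
├─┘ │ │ ╶─┐ ╵ │
│   │ │↳ ↓│↑ ↲│
│ ╶─┘ ├─╴ └───┤
│     │  ↳ → B│
└─────┴───────┘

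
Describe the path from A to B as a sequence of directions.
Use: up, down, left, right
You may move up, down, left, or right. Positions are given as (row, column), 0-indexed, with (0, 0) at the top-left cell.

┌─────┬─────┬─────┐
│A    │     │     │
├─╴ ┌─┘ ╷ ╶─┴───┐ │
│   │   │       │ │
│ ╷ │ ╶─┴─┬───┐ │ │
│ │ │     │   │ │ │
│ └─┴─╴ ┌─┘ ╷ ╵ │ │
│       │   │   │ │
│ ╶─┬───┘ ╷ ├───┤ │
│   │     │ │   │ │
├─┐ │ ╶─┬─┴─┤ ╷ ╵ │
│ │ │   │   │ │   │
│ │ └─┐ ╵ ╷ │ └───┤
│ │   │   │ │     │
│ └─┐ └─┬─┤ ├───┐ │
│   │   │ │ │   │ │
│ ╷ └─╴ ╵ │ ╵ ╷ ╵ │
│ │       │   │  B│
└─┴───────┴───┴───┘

Finding the path and converting it to directions:
Path through cells: (0,0) → (0,1) → (1,1) → (1,0) → (2,0) → (3,0) → (3,1) → (3,2) → (3,3) → (2,3) → (2,2) → (1,2) → (1,3) → (0,3) → (0,4) → (1,4) → (1,5) → (1,6) → (1,7) → (2,7) → (3,7) → (3,6) → (2,6) → (2,5) → (3,5) → (3,4) → (4,4) → (4,3) → (4,2) → (5,2) → (5,3) → (6,3) → (6,4) → (5,4) → (5,5) → (6,5) → (7,5) → (8,5) → (8,6) → (7,6) → (7,7) → (8,7) → (8,8)
Directions: right, down, left, down, down, right, right, right, up, left, up, right, up, right, down, right, right, right, down, down, left, up, left, down, left, down, left, left, down, right, down, right, up, right, down, down, down, right, up, right, down, right

Solution:

┌─────┬─────┬─────┐
│A ↓  │↱ ↓  │     │
├─╴ ┌─┘ ╷ ╶─┴───┐ │
│↓ ↲│↱ ↑│↳ → → ↓│ │
│ ╷ │ ╶─┴─┬───┐ │ │
│↓│ │↑ ↰  │↓ ↰│↓│ │
│ └─┴─╴ ┌─┘ ╷ ╵ │ │
│↳ → → ↑│↓ ↲│↑ ↲│ │
│ ╶─┬───┘ ╷ ├───┤ │
│   │↓ ← ↲│ │   │ │
├─┐ │ ╶─┬─┴─┤ ╷ ╵ │
│ │ │↳ ↓│↱ ↓│ │   │
│ │ └─┐ ╵ ╷ │ └───┤
│ │   │↳ ↑│↓│     │
│ └─┐ └─┬─┤ ├───┐ │
│   │   │ │↓│↱ ↓│ │
│ ╷ └─╴ ╵ │ ╵ ╷ ╵ │
│ │       │↳ ↑│↳ B│
└─┴───────┴───┴───┘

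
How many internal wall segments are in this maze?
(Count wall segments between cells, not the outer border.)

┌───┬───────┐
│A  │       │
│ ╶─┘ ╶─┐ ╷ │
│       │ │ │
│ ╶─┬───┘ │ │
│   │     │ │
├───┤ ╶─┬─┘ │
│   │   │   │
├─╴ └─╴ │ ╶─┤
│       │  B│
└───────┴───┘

Counting internal wall segments:
Total internal walls: 20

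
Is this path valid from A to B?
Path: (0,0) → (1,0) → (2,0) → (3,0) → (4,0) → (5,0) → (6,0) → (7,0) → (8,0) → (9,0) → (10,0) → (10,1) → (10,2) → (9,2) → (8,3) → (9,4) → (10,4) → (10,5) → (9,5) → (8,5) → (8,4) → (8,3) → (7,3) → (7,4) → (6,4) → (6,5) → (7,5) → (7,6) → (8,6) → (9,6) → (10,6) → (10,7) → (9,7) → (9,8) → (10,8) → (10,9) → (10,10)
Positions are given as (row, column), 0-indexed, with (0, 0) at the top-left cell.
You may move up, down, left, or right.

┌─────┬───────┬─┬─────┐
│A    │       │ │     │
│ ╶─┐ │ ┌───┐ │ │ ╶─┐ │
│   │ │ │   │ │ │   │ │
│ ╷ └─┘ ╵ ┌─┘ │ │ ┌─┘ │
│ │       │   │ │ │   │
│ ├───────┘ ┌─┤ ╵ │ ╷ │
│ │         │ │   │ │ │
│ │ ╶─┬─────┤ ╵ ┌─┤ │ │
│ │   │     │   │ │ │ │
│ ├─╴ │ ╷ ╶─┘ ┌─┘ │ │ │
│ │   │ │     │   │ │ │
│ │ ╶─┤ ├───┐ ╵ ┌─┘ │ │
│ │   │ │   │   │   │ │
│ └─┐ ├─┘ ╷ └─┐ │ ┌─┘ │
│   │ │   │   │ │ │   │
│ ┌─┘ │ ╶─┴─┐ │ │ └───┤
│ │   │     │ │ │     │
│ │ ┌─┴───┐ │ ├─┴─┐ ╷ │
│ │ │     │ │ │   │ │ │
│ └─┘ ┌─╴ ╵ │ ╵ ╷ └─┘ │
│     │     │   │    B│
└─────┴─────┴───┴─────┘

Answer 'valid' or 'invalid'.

Checking path validity:
Result: Invalid move at step 14: cannot move from (9, 2) to (8, 3).

invalid

Correct solution:

┌─────┬───────┬─┬─────┐
│A    │       │ │     │
│ ╶─┐ │ ┌───┐ │ │ ╶─┐ │
│↓  │ │ │   │ │ │   │ │
│ ╷ └─┘ ╵ ┌─┘ │ │ ┌─┘ │
│↓│       │   │ │ │   │
│ ├───────┘ ┌─┤ ╵ │ ╷ │
│↓│         │ │   │ │ │
│ │ ╶─┬─────┤ ╵ ┌─┤ │ │
│↓│   │     │   │ │ │ │
│ ├─╴ │ ╷ ╶─┘ ┌─┘ │ │ │
│↓│   │ │     │   │ │ │
│ │ ╶─┤ ├───┐ ╵ ┌─┘ │ │
│↓│   │ │↱ ↓│   │   │ │
│ └─┐ ├─┘ ╷ └─┐ │ ┌─┘ │
│↓  │ │↱ ↑│↳ ↓│ │ │   │
│ ┌─┘ │ ╶─┴─┐ │ │ └───┤
│↓│   │↑ ← ↰│↓│ │     │
│ │ ┌─┴───┐ │ ├─┴─┐ ╷ │
│↓│ │↱ → ↓│↑│↓│↱ ↓│ │ │
│ └─┘ ┌─╴ ╵ │ ╵ ╷ └─┘ │
│↳ → ↑│  ↳ ↑│↳ ↑│↳ → B│
└─────┴─────┴───┴─────┘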